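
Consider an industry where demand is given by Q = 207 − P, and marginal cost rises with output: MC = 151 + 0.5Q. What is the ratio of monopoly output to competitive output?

Q_m/Q_c = 0.6

Inverting demand: P = 207 − Q.
A monopolist chooses Q where MR = MC. MR = 207 − 2Q; setting this equal to 151 + 0.5Q gives Q = 22.4 and P = 184.6.
Competitive equilibrium sets price equal to marginal cost: 207 − Q = 151 + 0.5Q, so Q = 112/3 and P = 509/3.
Ratio Q_m/Q_c = 22.4/(112/3) = 0.6.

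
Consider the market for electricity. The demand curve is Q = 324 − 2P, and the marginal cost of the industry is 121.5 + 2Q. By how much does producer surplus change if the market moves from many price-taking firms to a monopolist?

Producer surplus rises by 10.935

Inverting demand: P = 162 − 0.5Q.
Under competition P = MC: 162 − 0.5Q = 121.5 + 2Q ⇒ Q = 16.2, P = 153.9.
PS = P·Q − VC(Q) = 153.9·16.2 − (121.5·16.2 + ½·2·16.2²) = 262.44.
A monopolist chooses Q where MR = MC. MR = 162 − Q; setting this equal to 121.5 + 2Q gives Q = 13.5 and P = 155.25.
PS = P·Q − VC(Q) = 155.25·13.5 − (121.5·13.5 + ½·2·13.5²) = 273.375.
Change in producer surplus: 273.375 − 262.44 = 10.935.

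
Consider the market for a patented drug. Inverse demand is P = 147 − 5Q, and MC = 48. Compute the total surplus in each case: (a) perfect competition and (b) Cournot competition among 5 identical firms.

Competitive firms price at marginal cost: P = 48, giving Q = 19.8.
CS = ½·(147 − 48)·19.8 = 980.1; PS = (48 − 48)·19.8 = 0; TS = 980.1.
With 5 symmetric Cournot firms, each firm's FOC gives 147 − 30q = 48, so q = 3.3, Q = 5·3.3 = 16.5, and P = 64.5.
CS = ½·(147 − 64.5)·16.5 = 680.625; PS = (64.5 − 48)·16.5 = 272.25; TS = 952.875.

Competition: TS = 980.1; Cournot: TS = 952.875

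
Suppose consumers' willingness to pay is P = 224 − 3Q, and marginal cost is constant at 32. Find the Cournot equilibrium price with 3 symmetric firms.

With 3 symmetric Cournot firms, each firm's FOC gives 224 − 12q = 32, so q = 16, Q = 3·16 = 48, and P = 80.

P = 80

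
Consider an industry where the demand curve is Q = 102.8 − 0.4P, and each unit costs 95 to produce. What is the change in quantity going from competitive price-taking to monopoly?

Q falls by 32.4

Inverting demand: P = 257 − 2.5Q.
Under competition P = MC = 95, so Q = (257 − 95)/2.5 = 64.8.
The monopolist equates marginal revenue to marginal cost: 257 − 5Q = 95, so Q = 32.4. From demand, P = 176.
Change in quantity: 32.4 − 64.8 = −32.4.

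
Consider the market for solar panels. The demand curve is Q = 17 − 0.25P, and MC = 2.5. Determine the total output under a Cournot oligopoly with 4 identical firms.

Inverting demand: P = 68 − 4Q.
Cournot with 4 identical firms: the symmetric best-response condition is 68 − 20q = 2.5. Each firm produces q = 3.275, total output Q = 13.1, price P = 15.6.

Q = 13.1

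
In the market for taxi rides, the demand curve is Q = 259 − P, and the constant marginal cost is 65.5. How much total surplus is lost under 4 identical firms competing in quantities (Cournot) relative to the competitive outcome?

Inverting demand: P = 259 − Q.
Competitive firms price at marginal cost: P = 65.5, giving Q = 193.5.
With 4 symmetric Cournot firms, each firm's FOC gives 259 − 5q = 65.5, so q = 38.7, Q = 4·38.7 = 154.8, and P = 104.2.
DWL is the triangle between Q = 154.8 and Q = 193.5: ½·(193.5 − 154.8)·(104.2 − 65.5) = 748.845.

DWL = 748.845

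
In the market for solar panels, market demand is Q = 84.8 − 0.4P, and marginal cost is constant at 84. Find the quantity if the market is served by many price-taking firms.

Inverting demand: P = 212 − 2.5Q.
Under competition P = MC = 84, so Q = (212 − 84)/2.5 = 51.2.

Q = 51.2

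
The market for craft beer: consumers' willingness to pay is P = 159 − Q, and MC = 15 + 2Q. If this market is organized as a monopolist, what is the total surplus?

TS = 3240

The monopolist equates marginal revenue to marginal cost: 159 − 2Q = 15 + 2Q, so Q = 36. From demand, P = 123.
CS = ½·(159 − 123)·36 = 648; PS = (123·36 − 15·36 − ½·2·36²) = 2592; TS = 3240.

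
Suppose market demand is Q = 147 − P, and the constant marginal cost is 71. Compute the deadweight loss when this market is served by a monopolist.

DWL = 722

Inverting demand: P = 147 − Q.
Perfect competition: P = MC = 71, so 147 − Q = 71 and Q = 76.
Monopoly sets MR = MC: 147 − 2Q = 71 ⇒ Q = 38, P = 147 − 38 = 109.
DWL is the triangle between Q = 38 and Q = 76: ½·(76 − 38)·(109 − 71) = 722.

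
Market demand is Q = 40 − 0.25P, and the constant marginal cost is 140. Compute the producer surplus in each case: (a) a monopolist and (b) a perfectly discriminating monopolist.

Monopoly: PS = 25; Perfect PD: PS = 50

Inverting demand: P = 160 − 4Q.
The monopolist equates marginal revenue to marginal cost: 160 − 8Q = 140, so Q = 2.5. From demand, P = 150.
PS = (150 − 140)·2.5 = 25.
Under first-degree price discrimination the firm charges each unit its demand price and produces up to where P = MC, i.e. Q = 5. Consumer surplus is zero; producer surplus equals total surplus.
PS = ½·(160 − 140)·5 = 50.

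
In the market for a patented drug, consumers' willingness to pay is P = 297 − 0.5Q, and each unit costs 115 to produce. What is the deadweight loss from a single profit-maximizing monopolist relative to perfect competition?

DWL = 8281

Competitive firms price at marginal cost: P = 115, giving Q = 364.
The monopolist equates marginal revenue to marginal cost: 297 − Q = 115, so Q = 182. From demand, P = 206.
DWL is the triangle between Q = 182 and Q = 364: ½·(364 − 182)·(206 − 115) = 8281.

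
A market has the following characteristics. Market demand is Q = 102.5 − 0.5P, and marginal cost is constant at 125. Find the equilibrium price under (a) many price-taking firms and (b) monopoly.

Competition: P = 125; Monopoly: P = 165

Inverting demand: P = 205 − 2Q.
Perfect competition: P = MC = 125, so 205 − 2Q = 125 and Q = 40.
Monopoly sets MR = MC: 205 − 4Q = 125 ⇒ Q = 20, P = 205 − 2·20 = 165.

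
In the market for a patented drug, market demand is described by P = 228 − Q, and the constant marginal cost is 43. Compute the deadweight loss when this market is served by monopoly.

Perfect competition: P = MC = 43, so 228 − Q = 43 and Q = 185.
A monopolist chooses Q where MR = MC. MR = 228 − 2Q; setting this equal to 43 gives Q = 92.5 and P = 135.5.
DWL is the triangle between Q = 92.5 and Q = 185: ½·(185 − 92.5)·(135.5 − 43) = 4278.125.

DWL = 4278.125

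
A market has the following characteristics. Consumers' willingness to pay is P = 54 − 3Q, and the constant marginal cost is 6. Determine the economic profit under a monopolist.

Profit = 192

A monopolist chooses Q where MR = MC. MR = 54 − 6Q; setting this equal to 6 gives Q = 8 and P = 30.
Profit = (30 − 6)·8 = 192.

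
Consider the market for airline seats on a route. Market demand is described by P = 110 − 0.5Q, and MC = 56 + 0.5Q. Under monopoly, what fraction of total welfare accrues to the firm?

PS/TS = 0.75

The monopolist equates marginal revenue to marginal cost: 110 − Q = 56 + 0.5Q, so Q = 36. From demand, P = 92.
CS = ½·(110 − 92)·36 = 324.
PS = P·Q − VC(Q) = 92·36 − (56·36 + ½·0.5·36²) = 972.
Share captured = PS/TS = 972/1296 = 0.75.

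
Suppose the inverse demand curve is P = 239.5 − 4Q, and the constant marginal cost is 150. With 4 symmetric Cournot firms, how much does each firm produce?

q_i = 4.475

Cournot with 4 identical firms: the symmetric best-response condition is 239.5 − 20q = 150. Each firm produces q = 4.475, total output Q = 17.9, price P = 167.9.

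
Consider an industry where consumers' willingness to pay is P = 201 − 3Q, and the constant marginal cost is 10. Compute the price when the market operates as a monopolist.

A monopolist chooses Q where MR = MC. MR = 201 − 6Q; setting this equal to 10 gives Q = 191/6 and P = 105.5.

P = 105.5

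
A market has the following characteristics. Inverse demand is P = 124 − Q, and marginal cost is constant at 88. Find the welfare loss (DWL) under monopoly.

Under competition P = MC = 88, so Q = (124 − 88)/1 = 36.
The monopolist equates marginal revenue to marginal cost: 124 − 2Q = 88, so Q = 18. From demand, P = 106.
DWL is the triangle between Q = 18 and Q = 36: ½·(36 − 18)·(106 − 88) = 162.

DWL = 162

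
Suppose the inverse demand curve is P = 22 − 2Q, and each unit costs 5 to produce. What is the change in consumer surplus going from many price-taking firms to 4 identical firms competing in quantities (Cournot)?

Perfect competition: P = MC = 5, so 22 − 2Q = 5 and Q = 8.5.
CS = ½·(22 − 5)·8.5 = 72.25.
In a 4-firm Cournot equilibrium, symmetry and the first-order condition give q = (22 − 5)/(10) = 1.7. So Q = 6.8 and P = 8.4.
CS = ½·(22 − 8.4)·6.8 = 46.24.
Change in consumer surplus: 46.24 − 72.25 = −26.01.

Consumer surplus falls by 26.01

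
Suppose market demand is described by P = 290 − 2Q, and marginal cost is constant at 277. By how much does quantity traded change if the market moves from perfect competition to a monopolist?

Q falls by 3.25

Competitive firms price at marginal cost: P = 277, giving Q = 6.5.
A monopolist chooses Q where MR = MC. MR = 290 − 4Q; setting this equal to 277 gives Q = 3.25 and P = 283.5.
Change in quantity traded: 3.25 − 6.5 = −3.25.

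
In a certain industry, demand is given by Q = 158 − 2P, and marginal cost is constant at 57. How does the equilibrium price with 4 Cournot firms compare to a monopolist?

Inverting demand: P = 79 − 0.5Q.
With 4 symmetric Cournot firms, each firm's FOC gives 79 − 2.5q = 57, so q = 8.8, Q = 4·8.8 = 35.2, and P = 61.4.
The monopolist equates marginal revenue to marginal cost: 79 − Q = 57, so Q = 22. From demand, P = 68.

Cournot: P = 61.4; Monopoly: P = 68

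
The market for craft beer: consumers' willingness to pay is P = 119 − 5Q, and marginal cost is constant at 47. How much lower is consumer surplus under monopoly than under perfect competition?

Consumer surplus falls by 388.8

Competitive firms price at marginal cost: P = 47, giving Q = 14.4.
CS = ½·(119 − 47)·14.4 = 518.4.
Monopoly sets MR = MC: 119 − 10Q = 47 ⇒ Q = 7.2, P = 119 − 5·7.2 = 83.
CS = ½·(119 − 83)·7.2 = 129.6.
Change in consumer surplus: 129.6 − 518.4 = −388.8.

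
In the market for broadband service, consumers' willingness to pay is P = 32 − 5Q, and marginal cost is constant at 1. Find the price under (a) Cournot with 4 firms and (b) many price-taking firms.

Cournot: P = 7.2; Competition: P = 1

In a 4-firm Cournot equilibrium, symmetry and the first-order condition give q = (32 − 1)/(25) = 1.24. So Q = 4.96 and P = 7.2.
Competitive firms price at marginal cost: P = 1, giving Q = 6.2.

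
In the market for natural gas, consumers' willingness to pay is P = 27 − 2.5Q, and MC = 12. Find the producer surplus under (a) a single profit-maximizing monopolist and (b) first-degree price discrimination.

Monopoly: PS = 22.5; Perfect PD: PS = 45

A monopolist chooses Q where MR = MC. MR = 27 − 5Q; setting this equal to 12 gives Q = 3 and P = 19.5.
PS = (19.5 − 12)·3 = 22.5.
Under first-degree price discrimination the firm charges each unit its demand price and produces up to where P = MC, i.e. Q = 6. Consumer surplus is zero; producer surplus equals total surplus.
PS = ½·(27 − 12)·6 = 45.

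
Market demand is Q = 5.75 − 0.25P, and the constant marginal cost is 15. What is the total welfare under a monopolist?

Inverting demand: P = 23 − 4Q.
A monopolist chooses Q where MR = MC. MR = 23 − 8Q; setting this equal to 15 gives Q = 1 and P = 19.
CS = ½·(23 − 19)·1 = 2; PS = (19 − 15)·1 = 4; TS = 6.

TS = 6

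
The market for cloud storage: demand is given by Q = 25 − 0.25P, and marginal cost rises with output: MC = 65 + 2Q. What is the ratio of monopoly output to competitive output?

Q_m/Q_c = 0.6

Inverting demand: P = 100 − 4Q.
Monopoly sets MR = MC: 100 − 8Q = 65 + 2Q ⇒ Q = 3.5, P = 100 − 4·3.5 = 86.
Competitive equilibrium sets price equal to marginal cost: 100 − 4Q = 65 + 2Q, so Q = 35/6 and P = 230/3.
Ratio Q_m/Q_c = 3.5/(35/6) = 0.6.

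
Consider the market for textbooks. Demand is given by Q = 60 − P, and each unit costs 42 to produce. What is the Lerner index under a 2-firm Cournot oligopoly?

Lerner index = 0.125

Inverting demand: P = 60 − Q.
Cournot with 2 identical firms: the symmetric best-response condition is 60 − 3q = 42. Each firm produces q = 6, total output Q = 12, price P = 48.
Lerner index = (P − MC)/P = (48 − 42)/48 = 0.125.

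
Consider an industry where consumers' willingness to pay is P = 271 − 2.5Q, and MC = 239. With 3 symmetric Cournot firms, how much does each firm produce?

q_i = 3.2

With 3 symmetric Cournot firms, each firm's FOC gives 271 − 10q = 239, so q = 3.2, Q = 3·3.2 = 9.6, and P = 247.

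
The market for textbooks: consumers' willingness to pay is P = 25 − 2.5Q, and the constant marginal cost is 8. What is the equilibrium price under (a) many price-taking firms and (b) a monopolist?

Competition: P = 8; Monopoly: P = 16.5

Under competition P = MC = 8, so Q = (25 − 8)/2.5 = 6.8.
A monopolist chooses Q where MR = MC. MR = 25 − 5Q; setting this equal to 8 gives Q = 3.4 and P = 16.5.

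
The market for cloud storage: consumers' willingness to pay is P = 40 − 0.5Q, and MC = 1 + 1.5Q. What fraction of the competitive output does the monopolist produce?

Q_m/Q_c = 0.8

Monopoly sets MR = MC: 40 − Q = 1 + 1.5Q ⇒ Q = 15.6, P = 40 − 0.5·15.6 = 32.2.
Under competition P = MC: 40 − 0.5Q = 1 + 1.5Q ⇒ Q = 19.5, P = 30.25.
Ratio Q_m/Q_c = 15.6/19.5 = 0.8.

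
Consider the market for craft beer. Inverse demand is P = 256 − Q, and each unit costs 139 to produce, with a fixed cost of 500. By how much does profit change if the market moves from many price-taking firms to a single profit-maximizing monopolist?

Profit rises by 3422.25

Perfect competition: P = MC = 139, so 256 − Q = 139 and Q = 117.
Profit = (139 − 139)·117 − 500 = −500.
Monopoly sets MR = MC: 256 − 2Q = 139 ⇒ Q = 58.5, P = 256 − 58.5 = 197.5.
Profit = (197.5 − 139)·58.5 − 500 = 2922.25.
Change in profit: 2922.25 − −500 = 3422.25.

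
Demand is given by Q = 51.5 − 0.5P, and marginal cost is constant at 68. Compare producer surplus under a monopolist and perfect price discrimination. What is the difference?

Inverting demand: P = 103 − 2Q.
The monopolist equates marginal revenue to marginal cost: 103 − 4Q = 68, so Q = 8.75. From demand, P = 85.5.
PS = (85.5 − 68)·8.75 = 153.125.
Under first-degree price discrimination the firm charges each unit its demand price and produces up to where P = MC, i.e. Q = 17.5. Consumer surplus is zero; producer surplus equals total surplus.
PS = ½·(103 − 68)·17.5 = 306.25.
Change in producer surplus: 306.25 − 153.125 = 153.125.

PS rises by 153.125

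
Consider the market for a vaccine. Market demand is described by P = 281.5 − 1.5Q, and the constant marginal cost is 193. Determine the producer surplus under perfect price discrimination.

PS = 2610.75

A perfectly discriminating monopolist sells every unit with P(Q) ≥ MC(Q), so output equals the competitive quantity Q = 59. Each buyer pays their reservation price, so CS = 0 and the firm captures all surplus.
PS = ½·(281.5 − 193)·59 = 2610.75.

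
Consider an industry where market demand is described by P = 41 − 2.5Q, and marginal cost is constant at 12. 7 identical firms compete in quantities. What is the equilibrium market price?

Cournot with 7 identical firms: the symmetric best-response condition is 41 − 20q = 12. Each firm produces q = 1.45, total output Q = 10.15, price P = 15.625.

P = 15.625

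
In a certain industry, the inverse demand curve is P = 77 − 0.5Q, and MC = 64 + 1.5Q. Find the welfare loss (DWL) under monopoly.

DWL = 1.69

Competitive equilibrium sets price equal to marginal cost: 77 − 0.5Q = 64 + 1.5Q, so Q = 6.5 and P = 73.75.
Monopoly sets MR = MC: 77 − Q = 64 + 1.5Q ⇒ Q = 5.2, P = 77 − 0.5·5.2 = 74.4.
CS = ½·(77 − 73.75)·6.5 = 169/16; PS = (73.75·6.5 − 64·6.5 − ½·1.5·6.5²) = 507/16; TS = 42.25.
CS = ½·(77 − 74.4)·5.2 = 6.76; PS = (74.4·5.2 − 64·5.2 − ½·1.5·5.2²) = 33.8; TS = 40.56.
DWL = 42.25 − 40.56 = 1.69.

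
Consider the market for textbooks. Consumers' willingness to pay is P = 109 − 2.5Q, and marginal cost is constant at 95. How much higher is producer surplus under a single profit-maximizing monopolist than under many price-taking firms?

Competitive firms price at marginal cost: P = 95, giving Q = 5.6.
PS = (95 − 95)·5.6 = 0.
Monopoly sets MR = MC: 109 − 5Q = 95 ⇒ Q = 2.8, P = 109 − 2.5·2.8 = 102.
PS = (102 − 95)·2.8 = 19.6.
Change in producer surplus: 19.6 − 0 = 19.6.

PS rises by 19.6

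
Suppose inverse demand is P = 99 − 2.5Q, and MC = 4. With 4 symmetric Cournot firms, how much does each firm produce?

q_i = 7.6

With 4 symmetric Cournot firms, each firm's FOC gives 99 − 12.5q = 4, so q = 7.6, Q = 4·7.6 = 30.4, and P = 23.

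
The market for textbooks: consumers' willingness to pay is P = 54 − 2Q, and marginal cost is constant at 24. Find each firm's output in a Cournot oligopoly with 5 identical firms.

With 5 symmetric Cournot firms, each firm's FOC gives 54 − 12q = 24, so q = 2.5, Q = 5·2.5 = 12.5, and P = 29.

q_i = 2.5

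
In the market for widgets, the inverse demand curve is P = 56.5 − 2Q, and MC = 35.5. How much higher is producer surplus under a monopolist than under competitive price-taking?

Producer surplus rises by 55.125

Under competition P = MC = 35.5, so Q = (56.5 − 35.5)/2 = 10.5.
PS = (35.5 − 35.5)·10.5 = 0.
A monopolist chooses Q where MR = MC. MR = 56.5 − 4Q; setting this equal to 35.5 gives Q = 5.25 and P = 46.
PS = (46 − 35.5)·5.25 = 55.125.
Change in producer surplus: 55.125 − 0 = 55.125.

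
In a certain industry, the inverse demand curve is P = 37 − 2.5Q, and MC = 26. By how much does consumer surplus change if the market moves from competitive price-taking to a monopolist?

CS falls by 18.15

Under competition P = MC = 26, so Q = (37 − 26)/2.5 = 4.4.
CS = ½·(37 − 26)·4.4 = 24.2.
Monopoly sets MR = MC: 37 − 5Q = 26 ⇒ Q = 2.2, P = 37 − 2.5·2.2 = 31.5.
CS = ½·(37 − 31.5)·2.2 = 6.05.
Change in consumer surplus: 6.05 − 24.2 = −18.15.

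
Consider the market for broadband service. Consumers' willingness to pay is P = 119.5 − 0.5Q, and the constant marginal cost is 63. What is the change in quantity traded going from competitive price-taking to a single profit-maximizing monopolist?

Q falls by 56.5

Under competition P = MC = 63, so Q = (119.5 − 63)/0.5 = 113.
The monopolist equates marginal revenue to marginal cost: 119.5 − Q = 63, so Q = 56.5. From demand, P = 91.25.
Change in quantity traded: 56.5 − 113 = −56.5.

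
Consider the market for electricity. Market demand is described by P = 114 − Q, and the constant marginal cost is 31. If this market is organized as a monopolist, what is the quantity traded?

The monopolist equates marginal revenue to marginal cost: 114 − 2Q = 31, so Q = 41.5. From demand, P = 72.5.

Q = 41.5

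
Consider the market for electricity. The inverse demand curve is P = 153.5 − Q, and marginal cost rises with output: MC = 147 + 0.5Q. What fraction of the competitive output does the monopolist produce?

Q_m/Q_c = 0.6

Monopoly sets MR = MC: 153.5 − 2Q = 147 + 0.5Q ⇒ Q = 2.6, P = 153.5 − 2.6 = 150.9.
Competitive equilibrium sets price equal to marginal cost: 153.5 − Q = 147 + 0.5Q, so Q = 13/3 and P = 895/6.
Ratio Q_m/Q_c = 2.6/(13/3) = 0.6.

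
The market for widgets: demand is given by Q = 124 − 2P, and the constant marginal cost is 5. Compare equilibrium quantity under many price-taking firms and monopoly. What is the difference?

Q falls by 57

Inverting demand: P = 62 − 0.5Q.
Competitive firms price at marginal cost: P = 5, giving Q = 114.
The monopolist equates marginal revenue to marginal cost: 62 − Q = 5, so Q = 57. From demand, P = 33.5.
Change in equilibrium quantity: 57 − 114 = −57.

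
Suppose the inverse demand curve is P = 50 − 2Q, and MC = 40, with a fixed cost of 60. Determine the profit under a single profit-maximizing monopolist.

Profit = −47.5

A monopolist chooses Q where MR = MC. MR = 50 − 4Q; setting this equal to 40 gives Q = 2.5 and P = 45.
Profit = (45 − 40)·2.5 − 60 = −47.5.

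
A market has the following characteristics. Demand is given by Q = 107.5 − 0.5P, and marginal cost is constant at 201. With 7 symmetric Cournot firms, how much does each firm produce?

q_i = 0.875

Inverting demand: P = 215 − 2Q.
With 7 symmetric Cournot firms, each firm's FOC gives 215 − 16q = 201, so q = 0.875, Q = 7·0.875 = 6.125, and P = 202.75.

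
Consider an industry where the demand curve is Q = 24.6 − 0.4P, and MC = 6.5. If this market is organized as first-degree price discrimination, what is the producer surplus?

PS = 605

Inverting demand: P = 61.5 − 2.5Q.
A perfectly discriminating monopolist sells every unit with P(Q) ≥ MC(Q), so output equals the competitive quantity Q = 22. Each buyer pays their reservation price, so CS = 0 and the firm captures all surplus.
PS = ½·(61.5 − 6.5)·22 = 605.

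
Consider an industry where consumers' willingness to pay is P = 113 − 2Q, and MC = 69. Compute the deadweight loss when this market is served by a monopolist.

Perfect competition: P = MC = 69, so 113 − 2Q = 69 and Q = 22.
The monopolist equates marginal revenue to marginal cost: 113 − 4Q = 69, so Q = 11. From demand, P = 91.
DWL is the triangle between Q = 11 and Q = 22: ½·(22 − 11)·(91 − 69) = 121.

DWL = 121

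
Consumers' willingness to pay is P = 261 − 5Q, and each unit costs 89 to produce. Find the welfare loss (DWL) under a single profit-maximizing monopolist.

Under competition P = MC = 89, so Q = (261 − 89)/5 = 34.4.
The monopolist equates marginal revenue to marginal cost: 261 − 10Q = 89, so Q = 17.2. From demand, P = 175.
DWL is the triangle between Q = 17.2 and Q = 34.4: ½·(34.4 − 17.2)·(175 − 89) = 739.6.

DWL = 739.6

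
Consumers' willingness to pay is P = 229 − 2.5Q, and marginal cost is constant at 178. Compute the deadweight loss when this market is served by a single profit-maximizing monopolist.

DWL = 130.05

Under competition P = MC = 178, so Q = (229 − 178)/2.5 = 20.4.
Monopoly sets MR = MC: 229 − 5Q = 178 ⇒ Q = 10.2, P = 229 − 2.5·10.2 = 203.5.
DWL is the triangle between Q = 10.2 and Q = 20.4: ½·(20.4 − 10.2)·(203.5 − 178) = 130.05.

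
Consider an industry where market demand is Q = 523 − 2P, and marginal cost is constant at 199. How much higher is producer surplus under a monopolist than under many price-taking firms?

Producer surplus rises by 1953.125

Inverting demand: P = 261.5 − 0.5Q.
Perfect competition: P = MC = 199, so 261.5 − 0.5Q = 199 and Q = 125.
PS = (199 − 199)·125 = 0.
The monopolist equates marginal revenue to marginal cost: 261.5 − Q = 199, so Q = 62.5. From demand, P = 230.25.
PS = (230.25 − 199)·62.5 = 1953.125.
Change in producer surplus: 1953.125 − 0 = 1953.125.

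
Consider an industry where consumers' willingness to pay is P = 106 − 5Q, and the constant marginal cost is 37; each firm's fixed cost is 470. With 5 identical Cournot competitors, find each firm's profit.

With 5 symmetric Cournot firms, each firm's FOC gives 106 − 30q = 37, so q = 2.3, Q = 5·2.3 = 11.5, and P = 48.5.
Each firm's profit = (48.5 − 37)·2.3 − 470 = −443.55.

π_i = −443.55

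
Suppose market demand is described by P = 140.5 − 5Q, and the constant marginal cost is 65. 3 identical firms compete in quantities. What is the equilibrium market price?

P = 83.875

With 3 symmetric Cournot firms, each firm's FOC gives 140.5 − 20q = 65, so q = 3.775, Q = 3·3.775 = 11.325, and P = 83.875.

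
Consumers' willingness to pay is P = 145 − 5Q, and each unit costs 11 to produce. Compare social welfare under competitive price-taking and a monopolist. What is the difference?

Under competition P = MC = 11, so Q = (145 − 11)/5 = 26.8.
CS = ½·(145 − 11)·26.8 = 1795.6; PS = (11 − 11)·26.8 = 0; TS = 1795.6.
Monopoly sets MR = MC: 145 − 10Q = 11 ⇒ Q = 13.4, P = 145 − 5·13.4 = 78.
CS = ½·(145 − 78)·13.4 = 448.9; PS = (78 − 11)·13.4 = 897.8; TS = 1346.7.
Change in social welfare: 1346.7 − 1795.6 = −448.9.

Social welfare falls by 448.9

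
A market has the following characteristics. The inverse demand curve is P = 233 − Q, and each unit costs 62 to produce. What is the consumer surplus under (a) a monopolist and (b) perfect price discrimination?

The monopolist equates marginal revenue to marginal cost: 233 − 2Q = 62, so Q = 85.5. From demand, P = 147.5.
CS = ½·(233 − 147.5)·85.5 = 3655.125.
With perfect price discrimination, output is the efficient level Q = 171 (where demand meets MC), but every buyer pays their willingness to pay: CS = 0 and PS = total surplus.
CS = 0.

Monopoly: CS = 3655.125; Perfect PD: CS = 0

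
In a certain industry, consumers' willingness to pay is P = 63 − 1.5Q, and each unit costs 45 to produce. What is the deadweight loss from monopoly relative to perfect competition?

Perfect competition: P = MC = 45, so 63 − 1.5Q = 45 and Q = 12.
A monopolist chooses Q where MR = MC. MR = 63 − 3Q; setting this equal to 45 gives Q = 6 and P = 54.
DWL is the triangle between Q = 6 and Q = 12: ½·(12 − 6)·(54 − 45) = 27.

DWL = 27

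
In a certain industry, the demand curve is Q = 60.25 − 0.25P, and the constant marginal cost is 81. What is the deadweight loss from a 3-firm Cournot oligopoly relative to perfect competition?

Inverting demand: P = 241 − 4Q.
Competitive firms price at marginal cost: P = 81, giving Q = 40.
Cournot with 3 identical firms: the symmetric best-response condition is 241 − 16q = 81. Each firm produces q = 10, total output Q = 30, price P = 121.
DWL is the triangle between Q = 30 and Q = 40: ½·(40 − 30)·(121 − 81) = 200.

DWL = 200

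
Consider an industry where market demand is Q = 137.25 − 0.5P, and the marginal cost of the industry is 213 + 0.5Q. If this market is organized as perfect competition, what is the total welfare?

TS = 756.45

Inverting demand: P = 274.5 − 2Q.
Competitive equilibrium sets price equal to marginal cost: 274.5 − 2Q = 213 + 0.5Q, so Q = 24.6 and P = 225.3.
CS = ½·(274.5 − 225.3)·24.6 = 605.16; PS = (225.3·24.6 − 213·24.6 − ½·0.5·24.6²) = 151.29; TS = 756.45.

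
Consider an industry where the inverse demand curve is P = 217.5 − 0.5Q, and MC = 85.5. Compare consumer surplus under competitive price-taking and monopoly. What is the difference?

Under competition P = MC = 85.5, so Q = (217.5 − 85.5)/0.5 = 264.
CS = ½·(217.5 − 85.5)·264 = 17424.
Monopoly sets MR = MC: 217.5 − Q = 85.5 ⇒ Q = 132, P = 217.5 − 0.5·132 = 151.5.
CS = ½·(217.5 − 151.5)·132 = 4356.
Change in consumer surplus: 4356 − 17424 = −13068.

Consumer surplus falls by 13068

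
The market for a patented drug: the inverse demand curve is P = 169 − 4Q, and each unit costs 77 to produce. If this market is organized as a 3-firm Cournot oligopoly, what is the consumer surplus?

CS = 595.125

With 3 symmetric Cournot firms, each firm's FOC gives 169 − 16q = 77, so q = 5.75, Q = 3·5.75 = 17.25, and P = 100.
CS = ½·(169 − 100)·17.25 = 595.125.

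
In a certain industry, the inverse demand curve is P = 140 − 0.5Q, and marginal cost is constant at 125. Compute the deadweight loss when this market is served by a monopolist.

Perfect competition: P = MC = 125, so 140 − 0.5Q = 125 and Q = 30.
The monopolist equates marginal revenue to marginal cost: 140 − Q = 125, so Q = 15. From demand, P = 132.5.
DWL is the triangle between Q = 15 and Q = 30: ½·(30 − 15)·(132.5 − 125) = 56.25.

DWL = 56.25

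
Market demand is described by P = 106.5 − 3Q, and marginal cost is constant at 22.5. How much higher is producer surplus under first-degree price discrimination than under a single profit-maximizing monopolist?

Monopoly sets MR = MC: 106.5 − 6Q = 22.5 ⇒ Q = 14, P = 106.5 − 3·14 = 64.5.
PS = (64.5 − 22.5)·14 = 588.
A perfectly discriminating monopolist sells every unit with P(Q) ≥ MC(Q), so output equals the competitive quantity Q = 28. Each buyer pays their reservation price, so CS = 0 and the firm captures all surplus.
PS = ½·(106.5 − 22.5)·28 = 1176.
Change in producer surplus: 1176 − 588 = 588.

Producer surplus rises by 588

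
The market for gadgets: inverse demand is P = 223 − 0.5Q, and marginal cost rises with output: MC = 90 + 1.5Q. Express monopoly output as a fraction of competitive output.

Q_m/Q_c = 0.8

The monopolist equates marginal revenue to marginal cost: 223 − Q = 90 + 1.5Q, so Q = 53.2. From demand, P = 196.4.
Competitive equilibrium sets price equal to marginal cost: 223 − 0.5Q = 90 + 1.5Q, so Q = 66.5 and P = 189.75.
Ratio Q_m/Q_c = 53.2/66.5 = 0.8.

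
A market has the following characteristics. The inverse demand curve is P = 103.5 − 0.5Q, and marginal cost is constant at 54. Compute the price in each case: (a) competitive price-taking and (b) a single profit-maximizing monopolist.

Competition: P = 54; Monopoly: P = 78.75

Competitive firms price at marginal cost: P = 54, giving Q = 99.
A monopolist chooses Q where MR = MC. MR = 103.5 − Q; setting this equal to 54 gives Q = 49.5 and P = 78.75.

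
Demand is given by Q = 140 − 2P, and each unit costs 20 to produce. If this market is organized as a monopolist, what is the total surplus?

TS = 1875

Inverting demand: P = 70 − 0.5Q.
Monopoly sets MR = MC: 70 − Q = 20 ⇒ Q = 50, P = 70 − 0.5·50 = 45.
CS = ½·(70 − 45)·50 = 625; PS = (45 − 20)·50 = 1250; TS = 1875.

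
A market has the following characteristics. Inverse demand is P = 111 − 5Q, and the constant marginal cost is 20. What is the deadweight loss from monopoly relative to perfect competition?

Under competition P = MC = 20, so Q = (111 − 20)/5 = 18.2.
Monopoly sets MR = MC: 111 − 10Q = 20 ⇒ Q = 9.1, P = 111 − 5·9.1 = 65.5.
DWL is the triangle between Q = 9.1 and Q = 18.2: ½·(18.2 − 9.1)·(65.5 − 20) = 207.025.

DWL = 207.025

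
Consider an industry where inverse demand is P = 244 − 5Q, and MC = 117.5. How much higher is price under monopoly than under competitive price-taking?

Price rises by 63.25

Competitive firms price at marginal cost: P = 117.5, giving Q = 25.3.
Monopoly sets MR = MC: 244 − 10Q = 117.5 ⇒ Q = 12.65, P = 244 − 5·12.65 = 180.75.
Change in price: 180.75 − 117.5 = 63.25.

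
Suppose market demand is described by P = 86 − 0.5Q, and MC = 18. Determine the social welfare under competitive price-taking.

TS = 4624

Under competition P = MC = 18, so Q = (86 − 18)/0.5 = 136.
CS = ½·(86 − 18)·136 = 4624; PS = (18 − 18)·136 = 0; TS = 4624.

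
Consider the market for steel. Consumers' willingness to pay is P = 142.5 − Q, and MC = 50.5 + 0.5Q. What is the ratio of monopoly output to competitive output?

Monopoly sets MR = MC: 142.5 − 2Q = 50.5 + 0.5Q ⇒ Q = 36.8, P = 142.5 − 36.8 = 105.7.
Competitive equilibrium sets price equal to marginal cost: 142.5 − Q = 50.5 + 0.5Q, so Q = 184/3 and P = 487/6.
Ratio Q_m/Q_c = 36.8/(184/3) = 0.6.

Q_m/Q_c = 0.6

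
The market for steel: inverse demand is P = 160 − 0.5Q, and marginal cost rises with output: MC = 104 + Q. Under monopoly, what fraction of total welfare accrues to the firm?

Monopoly sets MR = MC: 160 − Q = 104 + Q ⇒ Q = 28, P = 160 − 0.5·28 = 146.
CS = ½·(160 − 146)·28 = 196.
PS = P·Q − VC(Q) = 146·28 − (104·28 + ½·1·28²) = 784.
Share captured = PS/TS = 784/980 = 0.8.

PS/TS = 0.8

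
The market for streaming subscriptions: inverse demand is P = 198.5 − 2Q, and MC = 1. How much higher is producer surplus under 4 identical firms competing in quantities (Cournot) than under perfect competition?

Competitive firms price at marginal cost: P = 1, giving Q = 98.75.
PS = (1 − 1)·98.75 = 0.
With 4 symmetric Cournot firms, each firm's FOC gives 198.5 − 10q = 1, so q = 19.75, Q = 4·19.75 = 79, and P = 40.5.
PS = (40.5 − 1)·79 = 3120.5.
Change in producer surplus: 3120.5 − 0 = 3120.5.

PS rises by 3120.5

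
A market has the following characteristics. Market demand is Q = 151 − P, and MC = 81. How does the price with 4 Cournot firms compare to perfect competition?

Cournot: P = 95; Competition: P = 81

Inverting demand: P = 151 − Q.
With 4 symmetric Cournot firms, each firm's FOC gives 151 − 5q = 81, so q = 14, Q = 4·14 = 56, and P = 95.
Perfect competition: P = MC = 81, so 151 − Q = 81 and Q = 70.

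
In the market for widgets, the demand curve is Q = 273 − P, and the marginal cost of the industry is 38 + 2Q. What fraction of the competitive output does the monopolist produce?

Inverting demand: P = 273 − Q.
A monopolist chooses Q where MR = MC. MR = 273 − 2Q; setting this equal to 38 + 2Q gives Q = 58.75 and P = 214.25.
Competitive equilibrium sets price equal to marginal cost: 273 − Q = 38 + 2Q, so Q = 235/3 and P = 584/3.
Ratio Q_m/Q_c = 58.75/(235/3) = 0.75.

Q_m/Q_c = 0.75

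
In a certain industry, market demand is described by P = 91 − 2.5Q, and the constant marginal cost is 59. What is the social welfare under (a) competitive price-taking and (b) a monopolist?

Competition: TS = 204.8; Monopoly: TS = 153.6

Perfect competition: P = MC = 59, so 91 − 2.5Q = 59 and Q = 12.8.
CS = ½·(91 − 59)·12.8 = 204.8; PS = (59 − 59)·12.8 = 0; TS = 204.8.
The monopolist equates marginal revenue to marginal cost: 91 − 5Q = 59, so Q = 6.4. From demand, P = 75.
CS = ½·(91 − 75)·6.4 = 51.2; PS = (75 − 59)·6.4 = 102.4; TS = 153.6.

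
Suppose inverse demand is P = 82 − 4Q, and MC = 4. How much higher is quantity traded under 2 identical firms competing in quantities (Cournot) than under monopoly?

Quantity traded rises by 3.25

The monopolist equates marginal revenue to marginal cost: 82 − 8Q = 4, so Q = 9.75. From demand, P = 43.
Cournot with 2 identical firms: the symmetric best-response condition is 82 − 12q = 4. Each firm produces q = 6.5, total output Q = 13, price P = 30.
Change in quantity traded: 13 − 9.75 = 3.25.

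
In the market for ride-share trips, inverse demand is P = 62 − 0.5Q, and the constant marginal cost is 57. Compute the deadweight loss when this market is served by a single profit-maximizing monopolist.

DWL = 6.25

Under competition P = MC = 57, so Q = (62 − 57)/0.5 = 10.
Monopoly sets MR = MC: 62 − Q = 57 ⇒ Q = 5, P = 62 − 0.5·5 = 59.5.
DWL is the triangle between Q = 5 and Q = 10: ½·(10 − 5)·(59.5 − 57) = 6.25.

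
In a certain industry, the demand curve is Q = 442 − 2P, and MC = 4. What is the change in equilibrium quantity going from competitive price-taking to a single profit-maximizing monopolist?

Q falls by 217

Inverting demand: P = 221 − 0.5Q.
Perfect competition: P = MC = 4, so 221 − 0.5Q = 4 and Q = 434.
The monopolist equates marginal revenue to marginal cost: 221 − Q = 4, so Q = 217. From demand, P = 112.5.
Change in equilibrium quantity: 217 − 434 = −217.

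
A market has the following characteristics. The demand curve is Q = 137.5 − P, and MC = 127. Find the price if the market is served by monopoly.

Inverting demand: P = 137.5 − Q.
Monopoly sets MR = MC: 137.5 − 2Q = 127 ⇒ Q = 5.25, P = 137.5 − 5.25 = 132.25.

P = 132.25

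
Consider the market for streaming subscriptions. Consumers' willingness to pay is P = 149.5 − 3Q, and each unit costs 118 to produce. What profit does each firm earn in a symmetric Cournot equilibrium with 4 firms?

π_i = 13.23

With 4 symmetric Cournot firms, each firm's FOC gives 149.5 − 15q = 118, so q = 2.1, Q = 4·2.1 = 8.4, and P = 124.3.
Each firm's profit = (124.3 − 118)·2.1 = 13.23.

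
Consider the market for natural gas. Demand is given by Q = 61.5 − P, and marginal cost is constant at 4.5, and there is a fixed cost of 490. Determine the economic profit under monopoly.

Profit = 322.25

Inverting demand: P = 61.5 − Q.
The monopolist equates marginal revenue to marginal cost: 61.5 − 2Q = 4.5, so Q = 28.5. From demand, P = 33.
Profit = (33 − 4.5)·28.5 − 490 = 322.25.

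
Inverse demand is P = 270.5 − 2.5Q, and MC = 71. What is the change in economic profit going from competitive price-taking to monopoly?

Under competition P = MC = 71, so Q = (270.5 − 71)/2.5 = 79.8.
Profit = (71 − 71)·79.8 = 0.
Monopoly sets MR = MC: 270.5 − 5Q = 71 ⇒ Q = 39.9, P = 270.5 − 2.5·39.9 = 170.75.
Profit = (170.75 − 71)·39.9 = 3980.025.
Change in economic profit: 3980.025 − 0 = 3980.025.

Economic profit rises by 3980.025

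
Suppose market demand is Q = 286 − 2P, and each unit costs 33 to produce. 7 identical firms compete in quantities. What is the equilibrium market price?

Inverting demand: P = 143 − 0.5Q.
Cournot with 7 identical firms: the symmetric best-response condition is 143 − 4q = 33. Each firm produces q = 27.5, total output Q = 192.5, price P = 46.75.

P = 46.75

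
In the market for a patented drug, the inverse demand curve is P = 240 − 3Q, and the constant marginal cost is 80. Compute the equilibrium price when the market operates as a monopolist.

P = 160

The monopolist equates marginal revenue to marginal cost: 240 − 6Q = 80, so Q = 80/3. From demand, P = 160.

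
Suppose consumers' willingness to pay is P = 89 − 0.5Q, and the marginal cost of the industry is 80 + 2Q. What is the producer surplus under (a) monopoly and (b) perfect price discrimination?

Monopoly sets MR = MC: 89 − Q = 80 + 2Q ⇒ Q = 3, P = 89 − 0.5·3 = 87.5.
PS = P·Q − VC(Q) = 87.5·3 − (80·3 + ½·2·3²) = 13.5.
Under first-degree price discrimination the firm charges each unit its demand price and produces up to where P = MC, i.e. Q = 3.6. Consumer surplus is zero; producer surplus equals total surplus.
PS = ½·(89 − 80)·3.6 = 16.2.

Monopoly: PS = 13.5; Perfect PD: PS = 16.2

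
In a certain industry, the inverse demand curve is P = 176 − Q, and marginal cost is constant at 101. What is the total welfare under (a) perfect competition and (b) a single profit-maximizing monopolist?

Competitive firms price at marginal cost: P = 101, giving Q = 75.
CS = ½·(176 − 101)·75 = 2812.5; PS = (101 − 101)·75 = 0; TS = 2812.5.
A monopolist chooses Q where MR = MC. MR = 176 − 2Q; setting this equal to 101 gives Q = 37.5 and P = 138.5.
CS = ½·(176 − 138.5)·37.5 = 703.125; PS = (138.5 − 101)·37.5 = 1406.25; TS = 2109.375.

Competition: TS = 2812.5; Monopoly: TS = 2109.375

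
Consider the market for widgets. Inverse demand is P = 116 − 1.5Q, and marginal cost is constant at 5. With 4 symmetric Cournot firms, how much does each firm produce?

Cournot with 4 identical firms: the symmetric best-response condition is 116 − 7.5q = 5. Each firm produces q = 14.8, total output Q = 59.2, price P = 27.2.

q_i = 14.8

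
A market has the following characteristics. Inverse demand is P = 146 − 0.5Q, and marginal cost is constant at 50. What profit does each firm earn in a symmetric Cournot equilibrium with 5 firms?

π_i = 512

Cournot with 5 identical firms: the symmetric best-response condition is 146 − 3q = 50. Each firm produces q = 32, total output Q = 160, price P = 66.
Each firm's profit = (66 − 50)·32 = 512.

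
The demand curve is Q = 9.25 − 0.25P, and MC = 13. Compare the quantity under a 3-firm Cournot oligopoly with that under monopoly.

Inverting demand: P = 37 − 4Q.
Cournot with 3 identical firms: the symmetric best-response condition is 37 − 16q = 13. Each firm produces q = 1.5, total output Q = 4.5, price P = 19.
A monopolist chooses Q where MR = MC. MR = 37 − 8Q; setting this equal to 13 gives Q = 3 and P = 25.

Cournot: Q = 4.5; Monopoly: Q = 3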